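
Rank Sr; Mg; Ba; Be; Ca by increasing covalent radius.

Be is in period 2, group 2; Mg is in period 3, group 2; Ca is in period 4, group 2; Sr is in period 5, group 2; Ba is in period 6, group 2.
Across a period the added protons contract the valence shell; down a group each new principal shell makes the atom larger.
All are in group 2, so atomic radius increases down the group.
So from smallest to largest: Be < Mg < Ca < Sr < Ba.

Be, Mg, Ca, Sr, Ba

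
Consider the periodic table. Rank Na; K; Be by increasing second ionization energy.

Be < K < Na

The second ionization energy removes an electron from the +1 ion. For each element: Na⁺ is the bare [Ne] core; K⁺ is the bare [Ar] core; Be⁺ still has 1 valence electron.
Core electrons are held far more tightly than valence electrons, so K and Na top the IE_2 order.
Approximate IE_2 values (kJ/mol): Na 4562, K 3052, Be 1757.
Overall IE_2 order: Be < K < Na.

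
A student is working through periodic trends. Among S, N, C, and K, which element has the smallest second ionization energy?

S

The second ionization energy removes an electron from the +1 ion. For each element: S⁺ still has 5 valence electrons; N⁺ still has 4 valence electrons; C⁺ still has 3 valence electrons; K⁺ is the bare [Ar] core.
Breaking into a closed-shell core is much more expensive than removing a leftover valence electron — K has the largest IE_2 here.
Valence configurations: S⁺ [Ne]3s²3p³, N⁺ [He]2s²2p², C⁺ [He]2s²2p¹.
Approximate IE_2 values (kJ/mol): S 2252, N 2856, C 2353, K 3052.
Putting it together, IE_2: S < C < N < K.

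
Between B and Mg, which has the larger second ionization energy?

B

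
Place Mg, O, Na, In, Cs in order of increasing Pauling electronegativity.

Cs < Na < Mg < In < O

EN rises left→right (higher Z_eff, smaller atoms) and falls top→bottom (larger, more shielded atoms).
Neither a single period nor a single group — weigh both effects.
Na > Cs: they share group 1; the group trend gives Na the larger value.
Mg > Na: both are in period 3; the period trend gives Mg the larger value.
In > Mg: period and group pull opposite ways; the across-period shift dominates (1.78 vs 1.31).
O > In: both effects reinforce here, so O is clearly the higher of the two.
Tabulated electronegativity (Pauling): O 3.44, Na 0.93, Mg 1.31, In 1.78, Cs 0.79.
So from lowest to highest: Cs < Na < Mg < In < O.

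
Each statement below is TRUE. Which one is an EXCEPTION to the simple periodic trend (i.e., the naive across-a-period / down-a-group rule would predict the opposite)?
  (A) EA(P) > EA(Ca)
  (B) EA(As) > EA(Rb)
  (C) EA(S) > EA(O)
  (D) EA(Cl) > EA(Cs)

The general trend: electron affinity increases across a period and decreases down a group.
(A) P (period 3, group 15) vs Ca (period 4, group 2): the stated order agrees with the simple trend.
(B) As (period 4, group 15) vs Rb (period 5, group 1): the stated order agrees with the simple trend.
(C) S (period 3, group 16) vs O (period 2, group 16): the stated order contradicts the simple trend.
(D) Cl (period 3, group 17) vs Cs (period 6, group 1): the stated order agrees with the simple trend.
The exception is (C): the compact 2p subshell of O repels the added electron more than S's larger 3p does.

(C)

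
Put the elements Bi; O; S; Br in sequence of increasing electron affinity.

Adding an electron releases more energy for atoms nearer the top right (short of the noble gases).
Neither a single period nor a single group — weigh both effects.
O > Bi: relative to Bi, both the across-period and down-group shifts push O's electron affinity up.
S > O: this pair runs against the simple trend — see the exception note.
Br > S: period and group pull opposite ways; the across-period shift dominates (325 vs 200 kJ/mol).
Note the exception: S has a higher electron affinity than O, contrary to the simple trend — the compact 2p subshell of O repels the added electron more than S's larger 3p does.
Tabulated electron affinity (kJ/mol): O 141, S 200, Br 325, Bi 91.
So from lowest to highest: Bi < O < S < Br.

Bi < O < S < Br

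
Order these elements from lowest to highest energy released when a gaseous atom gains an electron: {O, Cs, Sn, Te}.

O is in period 2, group 16; Sn is in period 5, group 14; Te is in period 5, group 16; Cs is in period 6, group 1.
Adding an electron releases more energy for atoms nearer the top right (short of the noble gases).
Neither a single period nor a single group — weigh both effects.
Sn > Cs: both effects reinforce here, so Sn is clearly the higher of the two.
O > Sn: relative to Sn, both the across-period and down-group shifts push O's electron affinity up.
Te > O: this pair runs against the simple trend — see the exception note.
Note the exception: Te has a higher electron affinity than O, contrary to the simple trend — O's compact 2p subshell gives strong electron–electron repulsion on the added electron.
Tabulated electron affinity (kJ/mol): O 141, Sn 107, Te 190, Cs 46.
So from lowest to highest: Cs < Sn < O < Te.

Cs < Sn < O < Te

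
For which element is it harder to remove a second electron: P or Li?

Li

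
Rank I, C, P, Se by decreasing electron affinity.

C is in period 2, group 14; P is in period 3, group 15; Se is in period 4, group 16; I is in period 5, group 17.
EA tends to increase across a period and decrease down a group, though the pattern is less regular than for IE or radius.
A diagonal step moves right (one effect) and down (the opposite effect) at once.
C > P: the two effects oppose for this pair; the down-group effect wins (122 vs 72 kJ/mol).
Se > C: period and group pull opposite ways; the across-period shift dominates (195 vs 122 kJ/mol).
I > Se: the two effects oppose for this pair; the across-period effect wins (295 vs 195 kJ/mol).
Tabulated electron affinity (kJ/mol): C 122, P 72, Se 195, I 295.
So from highest to lowest: I > Se > C > P.

I > Se > C > P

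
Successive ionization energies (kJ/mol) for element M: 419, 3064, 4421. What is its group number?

Look for the largest jump between consecutive ionization energies: IE2/IE1 ≈ 7.3, far larger than any earlier ratio.
That jump marks the point where a core electron is being removed. So the atom has 1 valence electron.
A main-group element with 1 valence electron is in group 1.

Group 1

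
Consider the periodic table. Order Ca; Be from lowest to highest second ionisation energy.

After 1 electron has been removed, what remains? Ca⁺ still has 1 valence electron; Be⁺ still has 1 valence electron.
All are still removing valence electrons, so compare the +1 ions as you would atoms: IE_2 generally rises across a period (higher Z_eff) and falls down a group (larger shell), subject to the usual subshell exceptions.
Valence configurations: Ca⁺ [Ar]4s¹, Be⁺ [He]2s¹.
The numbers (kJ/mol): Ca 1145, Be 1757.
Overall IE_2 order: Ca < Be.

Ca, Be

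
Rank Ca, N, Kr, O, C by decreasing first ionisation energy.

C is in period 2, group 14; N is in period 2, group 15; O is in period 2, group 16; Ca is in period 4, group 2; Kr is in period 4, group 18.
IE₁ increases left→right with effective nuclear charge and decreases top→bottom as the valence shell moves farther out.
Here both period and group differ, so the two effects have to be weighed against each other.
C > Ca: relative to Ca, both the across-period and down-group shifts push C's first ionization energy up.
O > C: O lies to the right of C in period 2, so the across-period effect alone puts O higher.
Kr > O: the two effects oppose for this pair; the across-period effect wins (1351 vs 1314 kJ/mol).
N > Kr: period and group pull opposite ways; the down-group shift dominates (1402 vs 1351 kJ/mol).
Note the exception: N has a higher first ionization energy than O, contrary to the simple trend — pairing an electron in O's 2p⁴ costs repulsion energy, so O ionizes more easily than half-filled N (2p³).
Approximate values (kJ/mol): C 1086, N 1402, O 1314, Ca 590, Kr 1351.
So from highest to lowest: N > Kr > O > C > Ca.

N > Kr > O > C > Ca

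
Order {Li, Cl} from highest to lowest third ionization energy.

Li > Cl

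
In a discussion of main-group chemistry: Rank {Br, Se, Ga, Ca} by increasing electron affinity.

Ca is in period 4, group 2; Ga is in period 4, group 13; Se is in period 4, group 16; Br is in period 4, group 17.
EA tends to increase across a period and decrease down a group, though the pattern is less regular than for IE or radius.
All lie in period 4, so electron affinity increases left to right.
So from lowest to highest: Ca < Ga < Se < Br.

Ca < Ga < Se < Br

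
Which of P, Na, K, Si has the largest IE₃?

Na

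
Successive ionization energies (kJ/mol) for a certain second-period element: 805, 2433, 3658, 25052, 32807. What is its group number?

Look for the largest jump between consecutive ionization energies: IE4/IE3 ≈ 6.8, far larger than any earlier ratio.
That jump marks the point where a core electron is being removed. So the atom has 3 valence electrons.
A main-group element with 3 valence electrons is in group 13.

Group 13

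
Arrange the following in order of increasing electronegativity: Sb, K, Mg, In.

K, Mg, In, Sb

Mg is in period 3, group 2; K is in period 4, group 1; In is in period 5, group 13; Sb is in period 5, group 15.
Electronegativity increases across a period and decreases down a group, tracking effective nuclear charge and atomic size.
These span different periods and groups, so the two trends combine.
Mg > K: relative to K, both the across-period and down-group shifts push Mg's electronegativity up.
In > Mg: period and group pull opposite ways; the across-period shift dominates (1.78 vs 1.31).
Sb > In: Sb lies to the right of In in period 5, so the across-period effect alone puts Sb higher.
Approximate values (Pauling): Mg 1.31, K 0.82, In 1.78, Sb 2.05.
So from lowest to highest: K < Mg < In < Sb.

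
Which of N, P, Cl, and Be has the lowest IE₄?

P

IE_4 is the cost of taking one more electron from the +3 cation: N³⁺ still has 2 valence electrons; P³⁺ still has 2 valence electrons; Cl³⁺ still has 4 valence electrons; Be³⁺ is already 1 electron into the core.
Pulling an electron out of a noble-gas core costs far more than removing a remaining valence electron, so Be sits at the high end of IE_4.
Valence configurations: N³⁺ [He]2s², P³⁺ [Ne]3s², Cl³⁺ [Ne]3s²3p².
The numbers (kJ/mol): N 7475, P 4964, Cl 5159, Be 21007.
Putting it together, IE_4: P < Cl < N < Be.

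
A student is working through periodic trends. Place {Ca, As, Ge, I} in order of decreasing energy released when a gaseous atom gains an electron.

I > Ge > As > Ca

Ca is in period 4, group 2; Ge is in period 4, group 14; As is in period 4, group 15; I is in period 5, group 17.
Atoms with high Z_eff and room in the valence shell (especially the halogens) have the most exothermic electron affinities.
Here both period and group differ, so the two effects have to be weighed against each other.
As > Ca: both are in period 4; the period trend gives As the larger value.
Ge > As: this pair runs against the simple trend — see the exception note.
I > Ge: the two effects oppose for this pair; the across-period effect wins (295 vs 119 kJ/mol).
Note the exception: Ge has a higher electron affinity than As, contrary to the simple trend — adding an electron to As's half-filled 4p³ is unfavourable, so Ge (4p²) has the more exothermic EA.
For reference (kJ/mol): Ca 2, Ge 119, As 78, I 295.
So from highest to lowest: I > Ge > As > Ca.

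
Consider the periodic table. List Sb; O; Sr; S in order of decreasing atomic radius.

Sr > Sb > S > O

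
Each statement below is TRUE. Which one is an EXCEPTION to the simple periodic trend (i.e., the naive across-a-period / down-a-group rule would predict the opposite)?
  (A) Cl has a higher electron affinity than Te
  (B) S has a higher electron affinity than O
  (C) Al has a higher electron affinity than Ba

(B)

The general trend: electron affinity increases across a period and decreases down a group.
(A) Cl (period 3, group 17) vs Te (period 5, group 16): the stated order agrees with the simple trend.
(B) S (period 3, group 16) vs O (period 2, group 16): the stated order contradicts the simple trend.
(C) Al (period 3, group 13) vs Ba (period 6, group 2): the stated order agrees with the simple trend.
The exception is (B): the compact 2p subshell of O repels the added electron more than S's larger 3p does.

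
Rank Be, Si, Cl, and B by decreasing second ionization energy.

B, Cl, Be, Si

The second ionization energy removes an electron from the +1 ion. For each element: Be⁺ still has 1 valence electron; Si⁺ still has 3 valence electrons; Cl⁺ still has 6 valence electrons; B⁺ still has 2 valence electrons.
All are still removing valence electrons, so compare the +1 ions as you would atoms: IE_2 generally rises across a period (higher Z_eff) and falls down a group (larger shell), subject to the usual subshell exceptions.
Valence configurations: Be⁺ [He]2s¹, Si⁺ [Ne]3s²3p¹, Cl⁺ [Ne]3s²3p⁴, B⁺ [He]2s².
The numbers (kJ/mol): Be 1757, Si 1577, Cl 2298, B 2427.
Hence IE_2: Si < Be < Cl < B.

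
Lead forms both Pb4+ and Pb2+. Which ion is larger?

Both ions have Z = 82 protons, but Pb4+ has lost more electrons, so its remaining electrons feel a larger effective nuclear charge per electron and are pulled in more tightly.
Higher positive charge → smaller ion, so Pb2+ > Pb4+.

Pb2+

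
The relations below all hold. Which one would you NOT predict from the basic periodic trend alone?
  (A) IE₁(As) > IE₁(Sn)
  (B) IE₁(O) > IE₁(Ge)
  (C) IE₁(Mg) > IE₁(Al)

(C)

The general trend: IE₁ increases across a period and decreases down a group.
(A) As (period 4, group 15) vs Sn (period 5, group 14): the stated order agrees with the simple trend.
(B) O (period 2, group 16) vs Ge (period 4, group 14): the stated order agrees with the simple trend.
(C) Mg (period 3, group 2) vs Al (period 3, group 13): the stated order contradicts the simple trend.
The exception is (C): Al's single 3p electron is easier to remove than one from Mg's filled 3s².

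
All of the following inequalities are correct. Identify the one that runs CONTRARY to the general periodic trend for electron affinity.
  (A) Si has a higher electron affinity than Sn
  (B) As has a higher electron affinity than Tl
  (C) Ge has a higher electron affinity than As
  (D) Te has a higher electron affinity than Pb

The general trend: electron affinity increases across a period and decreases down a group.
(A) Si (period 3, group 14) vs Sn (period 5, group 14): the stated order agrees with the simple trend.
(B) As (period 4, group 15) vs Tl (period 6, group 13): the stated order agrees with the simple trend.
(C) Ge (period 4, group 14) vs As (period 4, group 15): the stated order contradicts the simple trend.
(D) Te (period 5, group 16) vs Pb (period 6, group 14): the stated order agrees with the simple trend.
The exception is (C): adding an electron to As's half-filled 4p³ is unfavourable, so Ge (4p²) has the more exothermic EA.

(C)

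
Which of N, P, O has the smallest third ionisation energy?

IE_3 is the cost of taking one more electron from the +2 cation: N²⁺ still has 3 valence electrons; P²⁺ still has 3 valence electrons; O²⁺ still has 4 valence electrons.
All are still removing valence electrons, so compare the +2 ions as you would atoms: IE_3 generally rises across a period (higher Z_eff) and falls down a group (larger shell), subject to the usual subshell exceptions.
Valence configurations: N²⁺ [He]2s²2p¹, P²⁺ [Ne]3s²3p¹, O²⁺ [He]2s²2p².
Approximate IE_3 values (kJ/mol): N 4578, P 2914, O 5300.
Overall IE_3 order: P < N < O.

P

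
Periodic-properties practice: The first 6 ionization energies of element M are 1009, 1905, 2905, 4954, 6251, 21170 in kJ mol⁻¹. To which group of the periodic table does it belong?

Look for the largest jump between consecutive ionization energies: IE6/IE5 ≈ 3.4, far larger than any earlier ratio.
That jump marks the point where a core electron is being removed. So the atom has 5 valence electrons.
A main-group element with 5 valence electrons is in group 15.

Group 15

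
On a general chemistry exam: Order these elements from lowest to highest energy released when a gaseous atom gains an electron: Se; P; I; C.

C is in period 2, group 14; P is in period 3, group 15; Se is in period 4, group 16; I is in period 5, group 17.
Electron affinity generally becomes more exothermic across a period toward the halogens and less exothermic down a group.
A diagonal step moves right (one effect) and down (the opposite effect) at once.
C > P: period and group pull opposite ways; the down-group shift dominates (122 vs 72 kJ/mol).
Se > C: period and group pull opposite ways; the across-period shift dominates (195 vs 122 kJ/mol).
I > Se: the two effects oppose for this pair; the across-period effect wins (295 vs 195 kJ/mol).
For reference (kJ/mol): C 122, P 72, Se 195, I 295.
So from lowest to highest: P < C < Se < I.

P, C, Se, I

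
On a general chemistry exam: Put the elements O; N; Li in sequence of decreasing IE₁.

Removing the outermost electron gets harder across a period and easier down a group.
All lie in period 2; the across-period trend (first ionization energy increases left to right) applies, with the exception below.
Note the exception: N has a higher first ionization energy than O, contrary to the simple trend — pairing an electron in O's 2p⁴ costs repulsion energy, so O ionizes more easily than half-filled N (2p³).
Approximate values (kJ/mol): Li 520, N 1402, O 1314.
So from highest to lowest: N > O > Li.

N, O, Li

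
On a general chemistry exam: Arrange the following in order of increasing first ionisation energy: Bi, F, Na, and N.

N is in period 2, group 15; F is in period 2, group 17; Na is in period 3, group 1; Bi is in period 6, group 15.
Removing the outermost electron gets harder across a period and easier down a group.
Here both period and group differ, so the two effects have to be weighed against each other.
Bi > Na: period and group pull opposite ways; the across-period shift dominates (703 vs 496 kJ/mol).
N > Bi: N sits above Bi in group 15, so the down-group effect alone puts N higher.
F > N: F lies to the right of N in period 2, so the across-period effect alone puts F higher.
Tabulated first ionization energy (kJ/mol): N 1402, F 1681, Na 496, Bi 703.
So from lowest to highest: Na < Bi < N < F.

Na < Bi < N < F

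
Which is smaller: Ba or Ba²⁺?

Forming Ba²⁺ removes 2 electrons from Ba. Fewer electrons for the same nuclear charge means less shielding and a higher Z_eff on the remaining electrons, and for main-group metals the entire outer shell is lost.
A cation is smaller than its parent atom: Ba²⁺ < Ba.

Ba²⁺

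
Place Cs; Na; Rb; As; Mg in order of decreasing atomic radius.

Cs, Rb, Na, Mg, As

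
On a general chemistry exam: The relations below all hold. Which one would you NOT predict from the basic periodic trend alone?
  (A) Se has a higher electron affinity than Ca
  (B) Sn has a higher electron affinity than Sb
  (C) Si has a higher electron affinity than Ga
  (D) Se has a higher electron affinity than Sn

(B)

The general trend: electron affinity increases across a period and decreases down a group.
(A) Se (period 4, group 16) vs Ca (period 4, group 2): the stated order agrees with the simple trend.
(B) Sn (period 5, group 14) vs Sb (period 5, group 15): the stated order contradicts the simple trend.
(C) Si (period 3, group 14) vs Ga (period 4, group 13): the stated order agrees with the simple trend.
(D) Se (period 4, group 16) vs Sn (period 5, group 14): the stated order agrees with the simple trend.
The exception is (B): adding an electron to Sb's half-filled 5p³ is unfavourable, so Sn has the more exothermic EA.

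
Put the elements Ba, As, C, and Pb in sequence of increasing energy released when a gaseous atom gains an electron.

Atoms with high Z_eff and room in the valence shell (especially the halogens) have the most exothermic electron affinities.
These span different periods and groups, so the two trends combine.
Pb > Ba: Pb lies to the right of Ba in period 6, so the across-period effect alone puts Pb higher.
As > Pb: relative to Pb, both the across-period and down-group shifts push As's electron affinity up.
C > As: period and group pull opposite ways; the down-group shift dominates (122 vs 78 kJ/mol).
Tabulated electron affinity (kJ/mol): C 122, As 78, Ba 14, Pb 35.
So from lowest to highest: Ba < Pb < As < C.

Ba < Pb < As < C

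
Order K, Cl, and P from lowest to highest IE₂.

P < Cl < K

IE_2 is the cost of taking one more electron from the +1 cation: K⁺ is the bare [Ar] core; Cl⁺ still has 6 valence electrons; P⁺ still has 4 valence electrons.
Core electrons are held far more tightly than valence electrons, so K tops the IE_2 order.
Valence configurations: Cl⁺ [Ne]3s²3p⁴, P⁺ [Ne]3s²3p².
Tabulated IE_2 (kJ/mol): K 3052, Cl 2298, P 1907.
Hence IE_2: P < Cl < K.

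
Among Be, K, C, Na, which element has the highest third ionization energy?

Be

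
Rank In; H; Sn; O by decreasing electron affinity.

O, Sn, H, In

H is in period 1, group 1; O is in period 2, group 16; In is in period 5, group 13; Sn is in period 5, group 14.
EA tends to increase across a period and decrease down a group, though the pattern is less regular than for IE or radius.
These span different periods and groups, so the two trends combine.
H > In: period and group pull opposite ways; the down-group shift dominates (73 vs 29 kJ/mol).
Sn > H: period and group pull opposite ways; the across-period shift dominates (107 vs 73 kJ/mol).
O > Sn: both effects reinforce here, so O is clearly the higher of the two.
Tabulated electron affinity (kJ/mol): H 73, O 141, In 29, Sn 107.
So from highest to lowest: O > Sn > H > In.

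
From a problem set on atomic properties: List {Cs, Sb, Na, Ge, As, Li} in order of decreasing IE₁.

As > Sb > Ge > Li > Na > Cs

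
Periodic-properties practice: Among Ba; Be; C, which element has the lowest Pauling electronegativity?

Atoms toward the upper right of the periodic table pull bonding electrons most strongly.
These span different periods and groups, so the two trends combine.
Be > Ba: they share group 2; the group trend gives Be the larger value.
C > Be: both are in period 2; the period trend gives C the larger value.
Approximate values (Pauling): Be 1.57, C 2.55, Ba 0.89.
The lowest Pauling electronegativity among these belongs to Ba.

Ba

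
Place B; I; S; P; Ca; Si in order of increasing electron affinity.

B is in period 2, group 13; Si is in period 3, group 14; P is in period 3, group 15; S is in period 3, group 16; Ca is in period 4, group 2; I is in period 5, group 17.
Electron affinity generally becomes more exothermic across a period toward the halogens and less exothermic down a group.
These span different periods and groups, so the two trends combine.
B > Ca: relative to Ca, both the across-period and down-group shifts push B's electron affinity up.
P > B: the two effects oppose for this pair; the across-period effect wins (72 vs 27 kJ/mol).
Si > P: this pair runs against the simple trend — see the exception note.
S > Si: both are in period 3; the period trend gives S the larger value.
I > S: the two effects oppose for this pair; the across-period effect wins (295 vs 200 kJ/mol).
Note the exception: Si has a higher electron affinity than P, contrary to the simple trend — adding an electron to P's half-filled 3p³ is unfavourable, so Si (3p²) has the more exothermic EA.
Approximate values (kJ/mol): B 27, Si 134, P 72, S 200, Ca 2, I 295.
So from lowest to highest: Ca < B < P < Si < S < I.

Ca, B, P, Si, S, I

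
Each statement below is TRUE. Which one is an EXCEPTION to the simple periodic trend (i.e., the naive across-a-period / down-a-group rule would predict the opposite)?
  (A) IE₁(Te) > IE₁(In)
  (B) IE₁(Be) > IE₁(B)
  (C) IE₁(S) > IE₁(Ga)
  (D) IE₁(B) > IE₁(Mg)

The general trend: first ionisation energy increases across a period and decreases down a group.
(A) Te (period 5, group 16) vs In (period 5, group 13): the stated order agrees with the simple trend.
(B) Be (period 2, group 2) vs B (period 2, group 13): the stated order contradicts the simple trend.
(C) S (period 3, group 16) vs Ga (period 4, group 13): the stated order agrees with the simple trend.
(D) B (period 2, group 13) vs Mg (period 3, group 2): the stated order agrees with the simple trend.
The exception is (B): removing B's lone 2p electron is easier than breaking Be's filled 2s².

(B)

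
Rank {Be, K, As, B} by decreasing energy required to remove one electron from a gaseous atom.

As > Be > B > K

Be is in period 2, group 2; B is in period 2, group 13; K is in period 4, group 1; As is in period 4, group 15.
First ionization energy rises across a period (greater Z_eff holds electrons more tightly) and falls down a group (valence electrons are farther from the nucleus).
Here both period and group differ, so the two effects have to be weighed against each other.
B > K: both effects reinforce here, so B is clearly the higher of the two.
Be > B: this pair runs against the simple trend — see the exception note.
As > Be: period and group pull opposite ways; the across-period shift dominates (947 vs 900 kJ/mol).
Note the exception: Be has a higher first ionization energy than B, contrary to the simple trend — removing B's lone 2p electron is easier than breaking Be's filled 2s².
For reference (kJ/mol): Be 900, B 801, K 419, As 947.
So from highest to lowest: As > Be > B > K.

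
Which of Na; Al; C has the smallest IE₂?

IE_2 is the cost of taking one more electron from the +1 cation: Na⁺ is the bare [Ne] core; Al⁺ still has 2 valence electrons; C⁺ still has 3 valence electrons.
Pulling an electron out of a noble-gas core costs far more than removing a remaining valence electron, so Na sits at the high end of IE_2.
Valence configurations: Al⁺ [Ne]3s², C⁺ [He]2s²2p¹.
Tabulated IE_2 (kJ/mol): Na 4562, Al 1817, C 2353.
Overall IE_2 order: Al < C < Na.

Al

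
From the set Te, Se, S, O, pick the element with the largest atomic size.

Te

O is in period 2, group 16; S is in period 3, group 16; Se is in period 4, group 16; Te is in period 5, group 16.
Atomic radius shrinks across a period as nuclear charge pulls the same shell inward, and grows down a group as new shells are added.
All are in group 16, so atomic radius increases down the group.
The largest atomic size among these belongs to Te.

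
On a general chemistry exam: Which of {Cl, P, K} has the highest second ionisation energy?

K

The second ionization energy removes an electron from the +1 ion. For each element: Cl⁺ still has 6 valence electrons; P⁺ still has 4 valence electrons; K⁺ is the bare [Ar] core.
Pulling an electron out of a noble-gas core costs far more than removing a remaining valence electron, so K sits at the high end of IE_2.
Valence configurations: Cl⁺ [Ne]3s²3p⁴, P⁺ [Ne]3s²3p².
Approximate IE_2 values (kJ/mol): Cl 2298, P 1907, K 3052.
Putting it together, IE_2: P < Cl < K.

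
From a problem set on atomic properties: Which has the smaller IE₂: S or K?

S

Consider each +1 ion: S⁺ still has 5 valence electrons; K⁺ is the bare [Ar] core.
Pulling an electron out of a noble-gas core costs far more than removing a remaining valence electron, so K sits at the high end of IE_2.
Approximate IE_2 values (kJ/mol): S 2252, K 3052.
So the second ionization energies run S < K.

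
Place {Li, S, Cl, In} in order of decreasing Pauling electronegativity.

Cl, S, In, Li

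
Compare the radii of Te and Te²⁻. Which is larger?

Forming Te²⁻ adds 2 electrons to Te. More electron–electron repulsion in the same shell, with unchanged nuclear charge, lets the cloud expand.
An anion is larger than its parent atom: Te²⁻ > Te.

Te²⁻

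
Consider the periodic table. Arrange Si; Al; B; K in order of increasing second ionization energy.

Si < Al < B < K

IE_2 is the cost of taking one more electron from the +1 cation: Si⁺ still has 3 valence electrons; Al⁺ still has 2 valence electrons; B⁺ still has 2 valence electrons; K⁺ is the bare [Ar] core.
Core electrons are held far more tightly than valence electrons, so K tops the IE_2 order.
Valence configurations: Si⁺ [Ne]3s²3p¹, Al⁺ [Ne]3s², B⁺ [He]2s².
Si⁺ loses a lone 3p electron whereas Al⁺ must break into a filled 3s² pair, so IE_2(Al) > IE_2(Si) even though Si has the higher nuclear charge.
Approximate IE_2 values (kJ/mol): Si 1577, Al 1817, B 2427, K 3052.
Hence IE_2: Si < Al < B < K.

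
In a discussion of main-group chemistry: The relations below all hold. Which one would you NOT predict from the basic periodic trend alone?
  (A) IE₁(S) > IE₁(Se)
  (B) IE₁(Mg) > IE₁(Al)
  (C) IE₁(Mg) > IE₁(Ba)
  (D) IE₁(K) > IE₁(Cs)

The general trend: first ionisation energy increases across a period and decreases down a group.
(A) S (period 3, group 16) vs Se (period 4, group 16): the stated order agrees with the simple trend.
(B) Mg (period 3, group 2) vs Al (period 3, group 13): the stated order contradicts the simple trend.
(C) Mg (period 3, group 2) vs Ba (period 6, group 2): the stated order agrees with the simple trend.
(D) K (period 4, group 1) vs Cs (period 6, group 1): the stated order agrees with the simple trend.
The exception is (B): Al's single 3p electron is easier to remove than one from Mg's filled 3s².

(B)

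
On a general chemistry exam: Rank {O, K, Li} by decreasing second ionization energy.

Li > O > K

After 1 electron has been removed, what remains? O⁺ still has 5 valence electrons; K⁺ is the bare [Ar] core; Li⁺ is the bare [He] core.
Usually core removal costs more than valence removal, but here the competition is close: a tightly held n=2 valence electron can cost more to remove than an n=3 core electron, so the actual values have to decide it.
Approximate IE_2 values (kJ/mol): O 3388, K 3052, Li 7298.
Hence IE_2: K < O < Li.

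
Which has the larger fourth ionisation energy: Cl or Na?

IE_4 is the cost of taking one more electron from the +3 cation: Cl³⁺ still has 4 valence electrons; Na³⁺ is already 2 electrons into the core.
Pulling an electron out of a noble-gas core costs far more than removing a remaining valence electron, so Na sits at the high end of IE_4.
The numbers (kJ/mol): Cl 5159, Na 9543.
Overall IE_4 order: Cl < Na.

Na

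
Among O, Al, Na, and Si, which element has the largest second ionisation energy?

After 1 electron has been removed, what remains? O⁺ still has 5 valence electrons; Al⁺ still has 2 valence electrons; Na⁺ is the bare [Ne] core; Si⁺ still has 3 valence electrons.
Breaking into a closed-shell core is much more expensive than removing a leftover valence electron — Na has the largest IE_2 here.
Valence configurations: O⁺ [He]2s²2p³, Al⁺ [Ne]3s², Si⁺ [Ne]3s²3p¹.
Si⁺ loses a lone 3p electron whereas Al⁺ must break into a filled 3s² pair, so IE_2(Al) > IE_2(Si) even though Si has the higher nuclear charge.
The numbers (kJ/mol): O 3388, Al 1817, Na 4562, Si 1577.
Putting it together, IE_2: Si < Al < O < Na.

Na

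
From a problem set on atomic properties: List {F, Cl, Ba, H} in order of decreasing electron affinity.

Cl, F, H, Ba

Atoms with high Z_eff and room in the valence shell (especially the halogens) have the most exothermic electron affinities.
These span different periods and groups, so the two trends combine.
H > Ba: the two effects oppose for this pair; the down-group effect wins (73 vs 14 kJ/mol).
F > H: period and group pull opposite ways; the across-period shift dominates (328 vs 73 kJ/mol).
Cl > F: this pair runs against the simple trend — see the exception note.
Note the exception: Cl has a higher electron affinity than F, contrary to the simple trend — F's small 2p subshell makes the incoming electron feel strong e⁻–e⁻ repulsion, so Cl actually releases more energy on gaining an electron.
Approximate values (kJ/mol): H 73, F 328, Cl 349, Ba 14.
So from highest to lowest: Cl > F > H > Ba.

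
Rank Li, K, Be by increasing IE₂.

Be < K < Li

Consider each +1 ion: Li⁺ is the bare [He] core; K⁺ is the bare [Ar] core; Be⁺ still has 1 valence electron.
Pulling an electron out of a noble-gas core costs far more than removing a remaining valence electron, so K and Li sit at the high end of IE_2.
The numbers (kJ/mol): Li 7298, K 3052, Be 1757.
So the second ionization energies run Be < K < Li.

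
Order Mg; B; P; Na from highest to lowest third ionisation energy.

Mg, Na, B, P

IE_3 is the cost of taking one more electron from the +2 cation: Mg²⁺ is the bare [Ne] core; B²⁺ still has 1 valence electron; P²⁺ still has 3 valence electrons; Na²⁺ is already 1 electron into the core.
Core electrons are held far more tightly than valence electrons, so Na and Mg top the IE_3 order.
Valence configurations: B²⁺ [He]2s¹, P²⁺ [Ne]3s²3p¹.
Tabulated IE_3 (kJ/mol): Mg 7733, B 3660, P 2914, Na 6910.
Overall IE_3 order: P < B < Na < Mg.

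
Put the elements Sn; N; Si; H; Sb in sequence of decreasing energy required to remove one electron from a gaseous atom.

N > H > Sb > Si > Sn

H is in period 1, group 1; N is in period 2, group 15; Si is in period 3, group 14; Sn is in period 5, group 14; Sb is in period 5, group 15.
Across a period the outer electron is held more tightly (higher IE₁); down a group it sits in a higher shell, more shielded, and comes off more easily.
Here both period and group differ, so the two effects have to be weighed against each other.
Si > Sn: Si sits above Sn in group 14, so the down-group effect alone puts Si higher.
Sb > Si: period and group pull opposite ways; the across-period shift dominates (831 vs 786 kJ/mol).
H > Sb: period and group pull opposite ways; the down-group shift dominates (1312 vs 831 kJ/mol).
N > H: the two effects oppose for this pair; the across-period effect wins (1402 vs 1312 kJ/mol).
Approximate values (kJ/mol): H 1312, N 1402, Si 786, Sn 709, Sb 831.
So from highest to lowest: N > H > Sb > Si > Sn.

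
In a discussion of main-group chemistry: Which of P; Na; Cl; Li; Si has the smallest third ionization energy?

P

IE_3 is the cost of taking one more electron from the +2 cation: P²⁺ still has 3 valence electrons; Na²⁺ is already 1 electron into the core; Cl²⁺ still has 5 valence electrons; Li²⁺ is already 1 electron into the core; Si²⁺ still has 2 valence electrons.
Breaking into a closed-shell core is much more expensive than removing a leftover valence electron — Na and Li have the largest IE_3 here.
Valence configurations: P²⁺ [Ne]3s²3p¹, Cl²⁺ [Ne]3s²3p³, Si²⁺ [Ne]3s².
P²⁺ loses a lone 3p electron whereas Si²⁺ must break into a filled 3s² pair, so IE_3(Si) > IE_3(P) even though P has the higher nuclear charge.
Approximate IE_3 values (kJ/mol): P 2914, Na 6910, Cl 3822, Li 11815, Si 3232.
Overall IE_3 order: P < Si < Cl < Na < Li.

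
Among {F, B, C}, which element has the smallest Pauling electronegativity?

B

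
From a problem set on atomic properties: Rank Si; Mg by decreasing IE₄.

Mg, Si

The fourth ionization energy removes an electron from the +3 ion. For each element: Si³⁺ still has 1 valence electron; Mg³⁺ is already 1 electron into the core.
Core electrons are held far more tightly than valence electrons, so Mg tops the IE_4 order.
Tabulated IE_4 (kJ/mol): Si 4356, Mg 10543.
So the fourth ionization energies run Si < Mg.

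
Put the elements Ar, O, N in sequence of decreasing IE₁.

Ar, N, O

N is in period 2, group 15; O is in period 2, group 16; Ar is in period 3, group 18.
IE₁ increases left→right with effective nuclear charge and decreases top→bottom as the valence shell moves farther out.
These span different periods and groups, so the two trends combine.
N > O: this pair runs against the simple trend — see the exception note.
Ar > N: period and group pull opposite ways; the across-period shift dominates (1521 vs 1402 kJ/mol).
Note the exception: N has a higher first ionization energy than O, contrary to the simple trend — pairing an electron in O's 2p⁴ costs repulsion energy, so O ionizes more easily than half-filled N (2p³).
Approximate values (kJ/mol): N 1402, O 1314, Ar 1521.
So from highest to lowest: Ar > N > O.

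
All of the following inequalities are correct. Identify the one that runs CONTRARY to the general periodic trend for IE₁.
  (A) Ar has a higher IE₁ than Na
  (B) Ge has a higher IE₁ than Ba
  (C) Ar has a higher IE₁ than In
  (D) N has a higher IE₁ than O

(D)

The general trend: IE₁ increases across a period and decreases down a group.
(A) Ar (period 3, group 18) vs Na (period 3, group 1): the stated order agrees with the simple trend.
(B) Ge (period 4, group 14) vs Ba (period 6, group 2): the stated order agrees with the simple trend.
(C) Ar (period 3, group 18) vs In (period 5, group 13): the stated order agrees with the simple trend.
(D) N (period 2, group 15) vs O (period 2, group 16): the stated order contradicts the simple trend.
The exception is (D): pairing an electron in O's 2p⁴ costs repulsion energy, so O ionizes more easily than half-filled N (2p³).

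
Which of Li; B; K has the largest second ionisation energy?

Li

The second ionization energy removes an electron from the +1 ion. For each element: Li⁺ is the bare [He] core; B⁺ still has 2 valence electrons; K⁺ is the bare [Ar] core.
Pulling an electron out of a noble-gas core costs far more than removing a remaining valence electron, so K and Li sit at the high end of IE_2.
Approximate IE_2 values (kJ/mol): Li 7298, B 2427, K 3052.
Overall IE_2 order: B < K < Li.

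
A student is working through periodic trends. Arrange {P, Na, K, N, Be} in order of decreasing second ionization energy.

The second ionization energy removes an electron from the +1 ion. For each element: P⁺ still has 4 valence electrons; Na⁺ is the bare [Ne] core; K⁺ is the bare [Ar] core; N⁺ still has 4 valence electrons; Be⁺ still has 1 valence electron.
Pulling an electron out of a noble-gas core costs far more than removing a remaining valence electron, so K and Na sit at the high end of IE_2.
Valence configurations: P⁺ [Ne]3s²3p², N⁺ [He]2s²2p², Be⁺ [He]2s¹.
The numbers (kJ/mol): P 1907, Na 4562, K 3052, N 2856, Be 1757.
Hence IE_2: Be < P < N < K < Na.

Na > K > N > P > Be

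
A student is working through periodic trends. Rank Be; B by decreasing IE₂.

The second ionization energy removes an electron from the +1 ion. For each element: Be⁺ still has 1 valence electron; B⁺ still has 2 valence electrons.
All are still removing valence electrons, so compare the +1 ions as you would atoms: IE_2 generally rises across a period (higher Z_eff) and falls down a group (larger shell), subject to the usual subshell exceptions.
Valence configurations: Be⁺ [He]2s¹, B⁺ [He]2s².
Approximate IE_2 values (kJ/mol): Be 1757, B 2427.
Putting it together, IE_2: Be < B.

B > Be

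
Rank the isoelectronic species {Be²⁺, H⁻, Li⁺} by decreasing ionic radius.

All of these have 2 electrons, so size is governed by nuclear charge alone: the more protons, the stronger the pull on the same electron cloud, and the smaller the ion.
Nuclear charges: Be²⁺ (Z=4), Li⁺ (Z=3), H⁻ (Z=1).
Largest to smallest: H⁻ > Li⁺ > Be²⁺.

H⁻ > Li⁺ > Be²⁺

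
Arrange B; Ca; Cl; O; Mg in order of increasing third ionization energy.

The third ionization energy removes an electron from the +2 ion. For each element: B²⁺ still has 1 valence electron; Ca²⁺ is the bare [Ar] core; Cl²⁺ still has 5 valence electrons; O²⁺ still has 4 valence electrons; Mg²⁺ is the bare [Ne] core.
Usually core removal costs more than valence removal, but here the competition is close: a tightly held n=2 valence electron can cost more to remove than an n=3 core electron, so the actual values have to decide it.
Valence configurations: B²⁺ [He]2s¹, Cl²⁺ [Ne]3s²3p³, O²⁺ [He]2s²2p².
Approximate IE_3 values (kJ/mol): B 3660, Ca 4912, Cl 3822, O 5300, Mg 7733.
Putting it together, IE_3: B < Cl < Ca < O < Mg.

B, Cl, Ca, O, Mg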